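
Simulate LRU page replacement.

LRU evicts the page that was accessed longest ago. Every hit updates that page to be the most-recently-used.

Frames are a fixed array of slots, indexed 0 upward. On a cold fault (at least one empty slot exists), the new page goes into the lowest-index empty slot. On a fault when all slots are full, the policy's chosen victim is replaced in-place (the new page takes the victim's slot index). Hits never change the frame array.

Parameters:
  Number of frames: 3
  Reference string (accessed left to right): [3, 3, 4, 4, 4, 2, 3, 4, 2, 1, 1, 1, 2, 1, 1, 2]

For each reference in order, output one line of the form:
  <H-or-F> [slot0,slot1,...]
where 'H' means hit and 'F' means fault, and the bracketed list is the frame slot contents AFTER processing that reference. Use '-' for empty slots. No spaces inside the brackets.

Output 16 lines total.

F [3,-,-]
H [3,-,-]
F [3,4,-]
H [3,4,-]
H [3,4,-]
F [3,4,2]
H [3,4,2]
H [3,4,2]
H [3,4,2]
F [1,4,2]
H [1,4,2]
H [1,4,2]
H [1,4,2]
H [1,4,2]
H [1,4,2]
H [1,4,2]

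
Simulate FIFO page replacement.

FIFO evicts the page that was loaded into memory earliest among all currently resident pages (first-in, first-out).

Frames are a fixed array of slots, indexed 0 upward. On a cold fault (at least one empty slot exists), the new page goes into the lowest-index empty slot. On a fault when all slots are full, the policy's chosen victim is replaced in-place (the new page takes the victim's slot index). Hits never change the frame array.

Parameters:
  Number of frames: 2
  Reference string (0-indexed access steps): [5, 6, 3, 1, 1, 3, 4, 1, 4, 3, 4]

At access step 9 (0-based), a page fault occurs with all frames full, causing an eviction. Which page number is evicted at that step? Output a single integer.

Answer: 1

Derivation:
Step 0: ref 5 -> FAULT, frames=[5,-]
Step 1: ref 6 -> FAULT, frames=[5,6]
Step 2: ref 3 -> FAULT, evict 5, frames=[3,6]
Step 3: ref 1 -> FAULT, evict 6, frames=[3,1]
Step 4: ref 1 -> HIT, frames=[3,1]
Step 5: ref 3 -> HIT, frames=[3,1]
Step 6: ref 4 -> FAULT, evict 3, frames=[4,1]
Step 7: ref 1 -> HIT, frames=[4,1]
Step 8: ref 4 -> HIT, frames=[4,1]
Step 9: ref 3 -> FAULT, evict 1, frames=[4,3]
At step 9: evicted page 1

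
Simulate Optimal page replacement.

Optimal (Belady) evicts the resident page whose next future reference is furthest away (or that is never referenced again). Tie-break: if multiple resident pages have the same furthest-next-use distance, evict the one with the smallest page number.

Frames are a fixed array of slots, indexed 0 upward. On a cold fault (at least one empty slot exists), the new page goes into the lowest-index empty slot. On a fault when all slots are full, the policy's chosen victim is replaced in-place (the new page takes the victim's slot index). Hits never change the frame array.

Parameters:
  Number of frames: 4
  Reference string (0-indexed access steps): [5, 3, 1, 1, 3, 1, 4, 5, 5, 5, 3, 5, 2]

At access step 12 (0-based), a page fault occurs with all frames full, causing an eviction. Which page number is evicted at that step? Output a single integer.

Step 0: ref 5 -> FAULT, frames=[5,-,-,-]
Step 1: ref 3 -> FAULT, frames=[5,3,-,-]
Step 2: ref 1 -> FAULT, frames=[5,3,1,-]
Step 3: ref 1 -> HIT, frames=[5,3,1,-]
Step 4: ref 3 -> HIT, frames=[5,3,1,-]
Step 5: ref 1 -> HIT, frames=[5,3,1,-]
Step 6: ref 4 -> FAULT, frames=[5,3,1,4]
Step 7: ref 5 -> HIT, frames=[5,3,1,4]
Step 8: ref 5 -> HIT, frames=[5,3,1,4]
Step 9: ref 5 -> HIT, frames=[5,3,1,4]
Step 10: ref 3 -> HIT, frames=[5,3,1,4]
Step 11: ref 5 -> HIT, frames=[5,3,1,4]
Step 12: ref 2 -> FAULT, evict 1, frames=[5,3,2,4]
At step 12: evicted page 1

Answer: 1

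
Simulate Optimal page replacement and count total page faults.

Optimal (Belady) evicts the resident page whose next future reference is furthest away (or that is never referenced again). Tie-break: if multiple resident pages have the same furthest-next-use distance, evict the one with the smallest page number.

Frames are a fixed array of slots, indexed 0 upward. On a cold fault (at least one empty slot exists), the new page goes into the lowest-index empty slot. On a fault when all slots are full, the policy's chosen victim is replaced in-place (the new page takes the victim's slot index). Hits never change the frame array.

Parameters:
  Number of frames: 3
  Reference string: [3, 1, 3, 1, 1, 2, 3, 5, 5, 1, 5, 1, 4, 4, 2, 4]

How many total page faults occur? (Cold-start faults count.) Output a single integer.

Answer: 5

Derivation:
Step 0: ref 3 → FAULT, frames=[3,-,-]
Step 1: ref 1 → FAULT, frames=[3,1,-]
Step 2: ref 3 → HIT, frames=[3,1,-]
Step 3: ref 1 → HIT, frames=[3,1,-]
Step 4: ref 1 → HIT, frames=[3,1,-]
Step 5: ref 2 → FAULT, frames=[3,1,2]
Step 6: ref 3 → HIT, frames=[3,1,2]
Step 7: ref 5 → FAULT (evict 3), frames=[5,1,2]
Step 8: ref 5 → HIT, frames=[5,1,2]
Step 9: ref 1 → HIT, frames=[5,1,2]
Step 10: ref 5 → HIT, frames=[5,1,2]
Step 11: ref 1 → HIT, frames=[5,1,2]
Step 12: ref 4 → FAULT (evict 1), frames=[5,4,2]
Step 13: ref 4 → HIT, frames=[5,4,2]
Step 14: ref 2 → HIT, frames=[5,4,2]
Step 15: ref 4 → HIT, frames=[5,4,2]
Total faults: 5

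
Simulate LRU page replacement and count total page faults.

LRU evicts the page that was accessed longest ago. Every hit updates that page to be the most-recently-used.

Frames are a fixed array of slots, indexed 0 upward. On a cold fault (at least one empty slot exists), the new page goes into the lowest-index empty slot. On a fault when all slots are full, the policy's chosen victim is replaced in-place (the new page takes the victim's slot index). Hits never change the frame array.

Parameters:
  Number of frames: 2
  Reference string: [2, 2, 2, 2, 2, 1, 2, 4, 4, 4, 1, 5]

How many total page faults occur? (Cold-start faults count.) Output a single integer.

Step 0: ref 2 → FAULT, frames=[2,-]
Step 1: ref 2 → HIT, frames=[2,-]
Step 2: ref 2 → HIT, frames=[2,-]
Step 3: ref 2 → HIT, frames=[2,-]
Step 4: ref 2 → HIT, frames=[2,-]
Step 5: ref 1 → FAULT, frames=[2,1]
Step 6: ref 2 → HIT, frames=[2,1]
Step 7: ref 4 → FAULT (evict 1), frames=[2,4]
Step 8: ref 4 → HIT, frames=[2,4]
Step 9: ref 4 → HIT, frames=[2,4]
Step 10: ref 1 → FAULT (evict 2), frames=[1,4]
Step 11: ref 5 → FAULT (evict 4), frames=[1,5]
Total faults: 5

Answer: 5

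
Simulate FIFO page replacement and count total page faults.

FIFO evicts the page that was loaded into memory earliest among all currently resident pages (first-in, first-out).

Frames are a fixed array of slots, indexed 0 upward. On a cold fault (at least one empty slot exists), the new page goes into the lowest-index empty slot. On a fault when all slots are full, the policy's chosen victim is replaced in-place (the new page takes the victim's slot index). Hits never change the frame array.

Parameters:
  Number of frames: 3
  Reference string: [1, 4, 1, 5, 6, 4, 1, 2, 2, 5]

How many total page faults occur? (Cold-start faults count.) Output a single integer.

Step 0: ref 1 → FAULT, frames=[1,-,-]
Step 1: ref 4 → FAULT, frames=[1,4,-]
Step 2: ref 1 → HIT, frames=[1,4,-]
Step 3: ref 5 → FAULT, frames=[1,4,5]
Step 4: ref 6 → FAULT (evict 1), frames=[6,4,5]
Step 5: ref 4 → HIT, frames=[6,4,5]
Step 6: ref 1 → FAULT (evict 4), frames=[6,1,5]
Step 7: ref 2 → FAULT (evict 5), frames=[6,1,2]
Step 8: ref 2 → HIT, frames=[6,1,2]
Step 9: ref 5 → FAULT (evict 6), frames=[5,1,2]
Total faults: 7

Answer: 7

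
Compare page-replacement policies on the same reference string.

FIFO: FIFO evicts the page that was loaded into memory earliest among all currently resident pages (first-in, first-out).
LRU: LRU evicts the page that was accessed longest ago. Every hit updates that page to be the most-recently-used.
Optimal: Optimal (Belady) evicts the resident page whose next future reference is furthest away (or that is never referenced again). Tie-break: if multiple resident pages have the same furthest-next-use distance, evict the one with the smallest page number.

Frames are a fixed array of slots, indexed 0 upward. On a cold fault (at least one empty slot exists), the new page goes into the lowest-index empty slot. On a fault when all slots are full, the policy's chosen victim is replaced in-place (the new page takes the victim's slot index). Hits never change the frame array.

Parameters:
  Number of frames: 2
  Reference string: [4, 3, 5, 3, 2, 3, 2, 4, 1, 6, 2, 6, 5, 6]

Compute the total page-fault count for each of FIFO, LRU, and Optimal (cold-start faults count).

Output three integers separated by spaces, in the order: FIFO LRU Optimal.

Answer: 11 9 8

Derivation:
--- FIFO ---
  step 0: ref 4 -> FAULT, frames=[4,-] (faults so far: 1)
  step 1: ref 3 -> FAULT, frames=[4,3] (faults so far: 2)
  step 2: ref 5 -> FAULT, evict 4, frames=[5,3] (faults so far: 3)
  step 3: ref 3 -> HIT, frames=[5,3] (faults so far: 3)
  step 4: ref 2 -> FAULT, evict 3, frames=[5,2] (faults so far: 4)
  step 5: ref 3 -> FAULT, evict 5, frames=[3,2] (faults so far: 5)
  step 6: ref 2 -> HIT, frames=[3,2] (faults so far: 5)
  step 7: ref 4 -> FAULT, evict 2, frames=[3,4] (faults so far: 6)
  step 8: ref 1 -> FAULT, evict 3, frames=[1,4] (faults so far: 7)
  step 9: ref 6 -> FAULT, evict 4, frames=[1,6] (faults so far: 8)
  step 10: ref 2 -> FAULT, evict 1, frames=[2,6] (faults so far: 9)
  step 11: ref 6 -> HIT, frames=[2,6] (faults so far: 9)
  step 12: ref 5 -> FAULT, evict 6, frames=[2,5] (faults so far: 10)
  step 13: ref 6 -> FAULT, evict 2, frames=[6,5] (faults so far: 11)
  FIFO total faults: 11
--- LRU ---
  step 0: ref 4 -> FAULT, frames=[4,-] (faults so far: 1)
  step 1: ref 3 -> FAULT, frames=[4,3] (faults so far: 2)
  step 2: ref 5 -> FAULT, evict 4, frames=[5,3] (faults so far: 3)
  step 3: ref 3 -> HIT, frames=[5,3] (faults so far: 3)
  step 4: ref 2 -> FAULT, evict 5, frames=[2,3] (faults so far: 4)
  step 5: ref 3 -> HIT, frames=[2,3] (faults so far: 4)
  step 6: ref 2 -> HIT, frames=[2,3] (faults so far: 4)
  step 7: ref 4 -> FAULT, evict 3, frames=[2,4] (faults so far: 5)
  step 8: ref 1 -> FAULT, evict 2, frames=[1,4] (faults so far: 6)
  step 9: ref 6 -> FAULT, evict 4, frames=[1,6] (faults so far: 7)
  step 10: ref 2 -> FAULT, evict 1, frames=[2,6] (faults so far: 8)
  step 11: ref 6 -> HIT, frames=[2,6] (faults so far: 8)
  step 12: ref 5 -> FAULT, evict 2, frames=[5,6] (faults so far: 9)
  step 13: ref 6 -> HIT, frames=[5,6] (faults so far: 9)
  LRU total faults: 9
--- Optimal ---
  step 0: ref 4 -> FAULT, frames=[4,-] (faults so far: 1)
  step 1: ref 3 -> FAULT, frames=[4,3] (faults so far: 2)
  step 2: ref 5 -> FAULT, evict 4, frames=[5,3] (faults so far: 3)
  step 3: ref 3 -> HIT, frames=[5,3] (faults so far: 3)
  step 4: ref 2 -> FAULT, evict 5, frames=[2,3] (faults so far: 4)
  step 5: ref 3 -> HIT, frames=[2,3] (faults so far: 4)
  step 6: ref 2 -> HIT, frames=[2,3] (faults so far: 4)
  step 7: ref 4 -> FAULT, evict 3, frames=[2,4] (faults so far: 5)
  step 8: ref 1 -> FAULT, evict 4, frames=[2,1] (faults so far: 6)
  step 9: ref 6 -> FAULT, evict 1, frames=[2,6] (faults so far: 7)
  step 10: ref 2 -> HIT, frames=[2,6] (faults so far: 7)
  step 11: ref 6 -> HIT, frames=[2,6] (faults so far: 7)
  step 12: ref 5 -> FAULT, evict 2, frames=[5,6] (faults so far: 8)
  step 13: ref 6 -> HIT, frames=[5,6] (faults so far: 8)
  Optimal total faults: 8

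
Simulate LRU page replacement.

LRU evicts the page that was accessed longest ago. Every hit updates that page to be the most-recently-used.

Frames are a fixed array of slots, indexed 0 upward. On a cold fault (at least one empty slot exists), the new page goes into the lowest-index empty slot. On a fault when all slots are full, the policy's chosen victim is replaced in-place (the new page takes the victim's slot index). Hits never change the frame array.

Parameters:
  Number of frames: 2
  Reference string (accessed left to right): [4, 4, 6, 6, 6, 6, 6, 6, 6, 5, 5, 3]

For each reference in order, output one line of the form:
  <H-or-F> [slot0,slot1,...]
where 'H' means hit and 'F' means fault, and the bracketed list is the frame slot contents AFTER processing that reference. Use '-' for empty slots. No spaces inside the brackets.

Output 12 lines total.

F [4,-]
H [4,-]
F [4,6]
H [4,6]
H [4,6]
H [4,6]
H [4,6]
H [4,6]
H [4,6]
F [5,6]
H [5,6]
F [5,3]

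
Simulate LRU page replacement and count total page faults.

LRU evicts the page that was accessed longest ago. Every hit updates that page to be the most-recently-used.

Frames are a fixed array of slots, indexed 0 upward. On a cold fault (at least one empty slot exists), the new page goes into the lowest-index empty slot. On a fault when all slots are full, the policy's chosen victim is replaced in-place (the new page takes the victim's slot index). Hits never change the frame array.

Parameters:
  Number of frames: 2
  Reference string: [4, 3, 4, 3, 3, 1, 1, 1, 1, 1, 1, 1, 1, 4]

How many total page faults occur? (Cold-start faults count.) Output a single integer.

Step 0: ref 4 → FAULT, frames=[4,-]
Step 1: ref 3 → FAULT, frames=[4,3]
Step 2: ref 4 → HIT, frames=[4,3]
Step 3: ref 3 → HIT, frames=[4,3]
Step 4: ref 3 → HIT, frames=[4,3]
Step 5: ref 1 → FAULT (evict 4), frames=[1,3]
Step 6: ref 1 → HIT, frames=[1,3]
Step 7: ref 1 → HIT, frames=[1,3]
Step 8: ref 1 → HIT, frames=[1,3]
Step 9: ref 1 → HIT, frames=[1,3]
Step 10: ref 1 → HIT, frames=[1,3]
Step 11: ref 1 → HIT, frames=[1,3]
Step 12: ref 1 → HIT, frames=[1,3]
Step 13: ref 4 → FAULT (evict 3), frames=[1,4]
Total faults: 4

Answer: 4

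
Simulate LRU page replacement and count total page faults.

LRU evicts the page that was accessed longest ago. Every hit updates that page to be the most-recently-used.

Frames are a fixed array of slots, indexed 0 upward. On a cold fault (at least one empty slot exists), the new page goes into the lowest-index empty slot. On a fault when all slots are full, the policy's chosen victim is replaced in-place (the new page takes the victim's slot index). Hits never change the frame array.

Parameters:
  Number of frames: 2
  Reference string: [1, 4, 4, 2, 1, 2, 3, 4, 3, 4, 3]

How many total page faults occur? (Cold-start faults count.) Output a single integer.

Step 0: ref 1 → FAULT, frames=[1,-]
Step 1: ref 4 → FAULT, frames=[1,4]
Step 2: ref 4 → HIT, frames=[1,4]
Step 3: ref 2 → FAULT (evict 1), frames=[2,4]
Step 4: ref 1 → FAULT (evict 4), frames=[2,1]
Step 5: ref 2 → HIT, frames=[2,1]
Step 6: ref 3 → FAULT (evict 1), frames=[2,3]
Step 7: ref 4 → FAULT (evict 2), frames=[4,3]
Step 8: ref 3 → HIT, frames=[4,3]
Step 9: ref 4 → HIT, frames=[4,3]
Step 10: ref 3 → HIT, frames=[4,3]
Total faults: 6

Answer: 6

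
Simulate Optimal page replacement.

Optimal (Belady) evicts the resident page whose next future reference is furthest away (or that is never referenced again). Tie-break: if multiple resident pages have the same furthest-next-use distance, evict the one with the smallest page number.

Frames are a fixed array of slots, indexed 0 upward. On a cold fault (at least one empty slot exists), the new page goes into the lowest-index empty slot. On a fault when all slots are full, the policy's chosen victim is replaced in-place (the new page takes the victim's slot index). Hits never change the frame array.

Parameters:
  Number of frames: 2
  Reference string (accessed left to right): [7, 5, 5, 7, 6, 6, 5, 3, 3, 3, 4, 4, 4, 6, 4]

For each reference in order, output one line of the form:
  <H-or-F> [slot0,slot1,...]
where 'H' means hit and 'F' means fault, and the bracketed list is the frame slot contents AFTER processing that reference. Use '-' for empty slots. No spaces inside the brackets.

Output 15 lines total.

F [7,-]
F [7,5]
H [7,5]
H [7,5]
F [6,5]
H [6,5]
H [6,5]
F [6,3]
H [6,3]
H [6,3]
F [6,4]
H [6,4]
H [6,4]
H [6,4]
H [6,4]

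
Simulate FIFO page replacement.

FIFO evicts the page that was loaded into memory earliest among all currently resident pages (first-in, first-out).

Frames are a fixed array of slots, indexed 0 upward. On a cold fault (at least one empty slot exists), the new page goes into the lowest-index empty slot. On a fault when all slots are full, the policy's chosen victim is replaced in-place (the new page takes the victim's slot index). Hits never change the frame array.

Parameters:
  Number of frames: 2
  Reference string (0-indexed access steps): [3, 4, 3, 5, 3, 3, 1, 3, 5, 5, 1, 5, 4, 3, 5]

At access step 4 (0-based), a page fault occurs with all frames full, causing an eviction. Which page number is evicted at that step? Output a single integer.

Step 0: ref 3 -> FAULT, frames=[3,-]
Step 1: ref 4 -> FAULT, frames=[3,4]
Step 2: ref 3 -> HIT, frames=[3,4]
Step 3: ref 5 -> FAULT, evict 3, frames=[5,4]
Step 4: ref 3 -> FAULT, evict 4, frames=[5,3]
At step 4: evicted page 4

Answer: 4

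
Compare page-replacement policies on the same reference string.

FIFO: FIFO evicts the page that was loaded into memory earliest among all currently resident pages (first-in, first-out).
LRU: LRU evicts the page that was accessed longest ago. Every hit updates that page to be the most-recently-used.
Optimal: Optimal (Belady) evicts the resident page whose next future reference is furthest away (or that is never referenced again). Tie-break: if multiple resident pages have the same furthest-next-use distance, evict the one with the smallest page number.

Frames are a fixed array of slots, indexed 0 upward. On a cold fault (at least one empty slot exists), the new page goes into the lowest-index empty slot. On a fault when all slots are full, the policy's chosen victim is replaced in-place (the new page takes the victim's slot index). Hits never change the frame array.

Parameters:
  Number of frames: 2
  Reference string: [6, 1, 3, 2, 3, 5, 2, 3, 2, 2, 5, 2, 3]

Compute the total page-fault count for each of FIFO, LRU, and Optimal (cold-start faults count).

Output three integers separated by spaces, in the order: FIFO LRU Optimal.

Answer: 9 9 8

Derivation:
--- FIFO ---
  step 0: ref 6 -> FAULT, frames=[6,-] (faults so far: 1)
  step 1: ref 1 -> FAULT, frames=[6,1] (faults so far: 2)
  step 2: ref 3 -> FAULT, evict 6, frames=[3,1] (faults so far: 3)
  step 3: ref 2 -> FAULT, evict 1, frames=[3,2] (faults so far: 4)
  step 4: ref 3 -> HIT, frames=[3,2] (faults so far: 4)
  step 5: ref 5 -> FAULT, evict 3, frames=[5,2] (faults so far: 5)
  step 6: ref 2 -> HIT, frames=[5,2] (faults so far: 5)
  step 7: ref 3 -> FAULT, evict 2, frames=[5,3] (faults so far: 6)
  step 8: ref 2 -> FAULT, evict 5, frames=[2,3] (faults so far: 7)
  step 9: ref 2 -> HIT, frames=[2,3] (faults so far: 7)
  step 10: ref 5 -> FAULT, evict 3, frames=[2,5] (faults so far: 8)
  step 11: ref 2 -> HIT, frames=[2,5] (faults so far: 8)
  step 12: ref 3 -> FAULT, evict 2, frames=[3,5] (faults so far: 9)
  FIFO total faults: 9
--- LRU ---
  step 0: ref 6 -> FAULT, frames=[6,-] (faults so far: 1)
  step 1: ref 1 -> FAULT, frames=[6,1] (faults so far: 2)
  step 2: ref 3 -> FAULT, evict 6, frames=[3,1] (faults so far: 3)
  step 3: ref 2 -> FAULT, evict 1, frames=[3,2] (faults so far: 4)
  step 4: ref 3 -> HIT, frames=[3,2] (faults so far: 4)
  step 5: ref 5 -> FAULT, evict 2, frames=[3,5] (faults so far: 5)
  step 6: ref 2 -> FAULT, evict 3, frames=[2,5] (faults so far: 6)
  step 7: ref 3 -> FAULT, evict 5, frames=[2,3] (faults so far: 7)
  step 8: ref 2 -> HIT, frames=[2,3] (faults so far: 7)
  step 9: ref 2 -> HIT, frames=[2,3] (faults so far: 7)
  step 10: ref 5 -> FAULT, evict 3, frames=[2,5] (faults so far: 8)
  step 11: ref 2 -> HIT, frames=[2,5] (faults so far: 8)
  step 12: ref 3 -> FAULT, evict 5, frames=[2,3] (faults so far: 9)
  LRU total faults: 9
--- Optimal ---
  step 0: ref 6 -> FAULT, frames=[6,-] (faults so far: 1)
  step 1: ref 1 -> FAULT, frames=[6,1] (faults so far: 2)
  step 2: ref 3 -> FAULT, evict 1, frames=[6,3] (faults so far: 3)
  step 3: ref 2 -> FAULT, evict 6, frames=[2,3] (faults so far: 4)
  step 4: ref 3 -> HIT, frames=[2,3] (faults so far: 4)
  step 5: ref 5 -> FAULT, evict 3, frames=[2,5] (faults so far: 5)
  step 6: ref 2 -> HIT, frames=[2,5] (faults so far: 5)
  step 7: ref 3 -> FAULT, evict 5, frames=[2,3] (faults so far: 6)
  step 8: ref 2 -> HIT, frames=[2,3] (faults so far: 6)
  step 9: ref 2 -> HIT, frames=[2,3] (faults so far: 6)
  step 10: ref 5 -> FAULT, evict 3, frames=[2,5] (faults so far: 7)
  step 11: ref 2 -> HIT, frames=[2,5] (faults so far: 7)
  step 12: ref 3 -> FAULT, evict 2, frames=[3,5] (faults so far: 8)
  Optimal total faults: 8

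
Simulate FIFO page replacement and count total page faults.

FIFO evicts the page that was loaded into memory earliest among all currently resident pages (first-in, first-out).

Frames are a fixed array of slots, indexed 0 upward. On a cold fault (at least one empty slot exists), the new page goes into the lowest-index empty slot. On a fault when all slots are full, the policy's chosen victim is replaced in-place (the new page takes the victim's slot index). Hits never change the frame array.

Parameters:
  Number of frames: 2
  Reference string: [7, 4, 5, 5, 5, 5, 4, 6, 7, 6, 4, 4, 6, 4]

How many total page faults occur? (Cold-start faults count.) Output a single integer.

Step 0: ref 7 → FAULT, frames=[7,-]
Step 1: ref 4 → FAULT, frames=[7,4]
Step 2: ref 5 → FAULT (evict 7), frames=[5,4]
Step 3: ref 5 → HIT, frames=[5,4]
Step 4: ref 5 → HIT, frames=[5,4]
Step 5: ref 5 → HIT, frames=[5,4]
Step 6: ref 4 → HIT, frames=[5,4]
Step 7: ref 6 → FAULT (evict 4), frames=[5,6]
Step 8: ref 7 → FAULT (evict 5), frames=[7,6]
Step 9: ref 6 → HIT, frames=[7,6]
Step 10: ref 4 → FAULT (evict 6), frames=[7,4]
Step 11: ref 4 → HIT, frames=[7,4]
Step 12: ref 6 → FAULT (evict 7), frames=[6,4]
Step 13: ref 4 → HIT, frames=[6,4]
Total faults: 7

Answer: 7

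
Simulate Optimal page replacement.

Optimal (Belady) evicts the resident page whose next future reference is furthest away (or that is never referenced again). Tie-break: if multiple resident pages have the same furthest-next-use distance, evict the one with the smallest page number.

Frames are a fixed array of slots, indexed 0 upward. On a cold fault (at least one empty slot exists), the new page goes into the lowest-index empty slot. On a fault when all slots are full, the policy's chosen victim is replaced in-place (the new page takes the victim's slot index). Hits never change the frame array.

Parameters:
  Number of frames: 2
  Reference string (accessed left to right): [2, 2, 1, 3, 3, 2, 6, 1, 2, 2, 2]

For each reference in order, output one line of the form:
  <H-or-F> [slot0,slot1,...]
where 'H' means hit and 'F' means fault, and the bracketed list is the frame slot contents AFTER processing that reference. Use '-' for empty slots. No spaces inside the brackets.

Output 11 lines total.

F [2,-]
H [2,-]
F [2,1]
F [2,3]
H [2,3]
H [2,3]
F [2,6]
F [2,1]
H [2,1]
H [2,1]
H [2,1]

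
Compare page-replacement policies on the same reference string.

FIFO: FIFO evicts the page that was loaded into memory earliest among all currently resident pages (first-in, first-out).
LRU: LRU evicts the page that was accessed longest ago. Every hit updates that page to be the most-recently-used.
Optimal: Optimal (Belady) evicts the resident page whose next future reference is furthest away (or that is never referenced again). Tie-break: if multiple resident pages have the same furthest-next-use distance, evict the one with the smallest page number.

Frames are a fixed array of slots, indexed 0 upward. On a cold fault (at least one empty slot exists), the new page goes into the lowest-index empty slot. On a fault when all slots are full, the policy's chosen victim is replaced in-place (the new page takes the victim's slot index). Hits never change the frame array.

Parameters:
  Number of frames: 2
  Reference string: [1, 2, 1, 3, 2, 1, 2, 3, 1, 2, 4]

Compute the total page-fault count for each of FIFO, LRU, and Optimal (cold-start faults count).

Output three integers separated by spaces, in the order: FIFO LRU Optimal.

Answer: 9 9 7

Derivation:
--- FIFO ---
  step 0: ref 1 -> FAULT, frames=[1,-] (faults so far: 1)
  step 1: ref 2 -> FAULT, frames=[1,2] (faults so far: 2)
  step 2: ref 1 -> HIT, frames=[1,2] (faults so far: 2)
  step 3: ref 3 -> FAULT, evict 1, frames=[3,2] (faults so far: 3)
  step 4: ref 2 -> HIT, frames=[3,2] (faults so far: 3)
  step 5: ref 1 -> FAULT, evict 2, frames=[3,1] (faults so far: 4)
  step 6: ref 2 -> FAULT, evict 3, frames=[2,1] (faults so far: 5)
  step 7: ref 3 -> FAULT, evict 1, frames=[2,3] (faults so far: 6)
  step 8: ref 1 -> FAULT, evict 2, frames=[1,3] (faults so far: 7)
  step 9: ref 2 -> FAULT, evict 3, frames=[1,2] (faults so far: 8)
  step 10: ref 4 -> FAULT, evict 1, frames=[4,2] (faults so far: 9)
  FIFO total faults: 9
--- LRU ---
  step 0: ref 1 -> FAULT, frames=[1,-] (faults so far: 1)
  step 1: ref 2 -> FAULT, frames=[1,2] (faults so far: 2)
  step 2: ref 1 -> HIT, frames=[1,2] (faults so far: 2)
  step 3: ref 3 -> FAULT, evict 2, frames=[1,3] (faults so far: 3)
  step 4: ref 2 -> FAULT, evict 1, frames=[2,3] (faults so far: 4)
  step 5: ref 1 -> FAULT, evict 3, frames=[2,1] (faults so far: 5)
  step 6: ref 2 -> HIT, frames=[2,1] (faults so far: 5)
  step 7: ref 3 -> FAULT, evict 1, frames=[2,3] (faults so far: 6)
  step 8: ref 1 -> FAULT, evict 2, frames=[1,3] (faults so far: 7)
  step 9: ref 2 -> FAULT, evict 3, frames=[1,2] (faults so far: 8)
  step 10: ref 4 -> FAULT, evict 1, frames=[4,2] (faults so far: 9)
  LRU total faults: 9
--- Optimal ---
  step 0: ref 1 -> FAULT, frames=[1,-] (faults so far: 1)
  step 1: ref 2 -> FAULT, frames=[1,2] (faults so far: 2)
  step 2: ref 1 -> HIT, frames=[1,2] (faults so far: 2)
  step 3: ref 3 -> FAULT, evict 1, frames=[3,2] (faults so far: 3)
  step 4: ref 2 -> HIT, frames=[3,2] (faults so far: 3)
  step 5: ref 1 -> FAULT, evict 3, frames=[1,2] (faults so far: 4)
  step 6: ref 2 -> HIT, frames=[1,2] (faults so far: 4)
  step 7: ref 3 -> FAULT, evict 2, frames=[1,3] (faults so far: 5)
  step 8: ref 1 -> HIT, frames=[1,3] (faults so far: 5)
  step 9: ref 2 -> FAULT, evict 1, frames=[2,3] (faults so far: 6)
  step 10: ref 4 -> FAULT, evict 2, frames=[4,3] (faults so far: 7)
  Optimal total faults: 7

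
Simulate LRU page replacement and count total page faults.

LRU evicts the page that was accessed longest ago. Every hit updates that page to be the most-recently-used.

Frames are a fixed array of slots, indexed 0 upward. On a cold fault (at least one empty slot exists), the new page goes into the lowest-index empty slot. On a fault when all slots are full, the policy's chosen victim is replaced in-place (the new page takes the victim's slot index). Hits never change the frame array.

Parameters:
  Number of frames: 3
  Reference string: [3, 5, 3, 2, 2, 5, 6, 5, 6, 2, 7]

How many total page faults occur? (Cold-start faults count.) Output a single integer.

Answer: 5

Derivation:
Step 0: ref 3 → FAULT, frames=[3,-,-]
Step 1: ref 5 → FAULT, frames=[3,5,-]
Step 2: ref 3 → HIT, frames=[3,5,-]
Step 3: ref 2 → FAULT, frames=[3,5,2]
Step 4: ref 2 → HIT, frames=[3,5,2]
Step 5: ref 5 → HIT, frames=[3,5,2]
Step 6: ref 6 → FAULT (evict 3), frames=[6,5,2]
Step 7: ref 5 → HIT, frames=[6,5,2]
Step 8: ref 6 → HIT, frames=[6,5,2]
Step 9: ref 2 → HIT, frames=[6,5,2]
Step 10: ref 7 → FAULT (evict 5), frames=[6,7,2]
Total faults: 5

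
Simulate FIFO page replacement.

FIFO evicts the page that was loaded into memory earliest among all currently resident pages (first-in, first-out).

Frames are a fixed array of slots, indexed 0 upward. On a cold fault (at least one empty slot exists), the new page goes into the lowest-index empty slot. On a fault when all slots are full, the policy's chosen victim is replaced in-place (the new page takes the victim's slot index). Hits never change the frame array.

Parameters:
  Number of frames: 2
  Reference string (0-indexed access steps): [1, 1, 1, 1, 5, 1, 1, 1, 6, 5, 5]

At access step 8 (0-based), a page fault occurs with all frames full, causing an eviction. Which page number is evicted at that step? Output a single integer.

Step 0: ref 1 -> FAULT, frames=[1,-]
Step 1: ref 1 -> HIT, frames=[1,-]
Step 2: ref 1 -> HIT, frames=[1,-]
Step 3: ref 1 -> HIT, frames=[1,-]
Step 4: ref 5 -> FAULT, frames=[1,5]
Step 5: ref 1 -> HIT, frames=[1,5]
Step 6: ref 1 -> HIT, frames=[1,5]
Step 7: ref 1 -> HIT, frames=[1,5]
Step 8: ref 6 -> FAULT, evict 1, frames=[6,5]
At step 8: evicted page 1

Answer: 1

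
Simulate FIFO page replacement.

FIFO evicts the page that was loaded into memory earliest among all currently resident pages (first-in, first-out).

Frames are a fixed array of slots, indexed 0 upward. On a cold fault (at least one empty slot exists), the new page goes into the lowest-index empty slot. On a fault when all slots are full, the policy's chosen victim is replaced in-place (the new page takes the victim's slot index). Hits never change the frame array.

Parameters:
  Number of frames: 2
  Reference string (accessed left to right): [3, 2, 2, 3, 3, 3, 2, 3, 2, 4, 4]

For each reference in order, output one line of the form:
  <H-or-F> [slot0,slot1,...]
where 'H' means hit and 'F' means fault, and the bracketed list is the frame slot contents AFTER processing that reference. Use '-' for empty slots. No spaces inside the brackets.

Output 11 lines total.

F [3,-]
F [3,2]
H [3,2]
H [3,2]
H [3,2]
H [3,2]
H [3,2]
H [3,2]
H [3,2]
F [4,2]
H [4,2]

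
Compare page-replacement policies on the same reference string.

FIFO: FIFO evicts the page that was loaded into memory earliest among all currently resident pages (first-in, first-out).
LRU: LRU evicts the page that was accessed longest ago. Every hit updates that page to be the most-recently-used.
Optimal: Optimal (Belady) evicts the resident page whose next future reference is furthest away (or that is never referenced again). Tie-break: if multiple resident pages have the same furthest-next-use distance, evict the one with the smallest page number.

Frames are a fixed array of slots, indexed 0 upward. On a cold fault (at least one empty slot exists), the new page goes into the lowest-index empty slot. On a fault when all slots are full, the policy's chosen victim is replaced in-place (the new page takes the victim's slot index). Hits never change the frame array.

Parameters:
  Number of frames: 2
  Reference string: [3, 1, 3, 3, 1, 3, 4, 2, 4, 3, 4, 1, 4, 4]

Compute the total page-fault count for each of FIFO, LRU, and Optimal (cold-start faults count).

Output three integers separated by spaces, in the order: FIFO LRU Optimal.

--- FIFO ---
  step 0: ref 3 -> FAULT, frames=[3,-] (faults so far: 1)
  step 1: ref 1 -> FAULT, frames=[3,1] (faults so far: 2)
  step 2: ref 3 -> HIT, frames=[3,1] (faults so far: 2)
  step 3: ref 3 -> HIT, frames=[3,1] (faults so far: 2)
  step 4: ref 1 -> HIT, frames=[3,1] (faults so far: 2)
  step 5: ref 3 -> HIT, frames=[3,1] (faults so far: 2)
  step 6: ref 4 -> FAULT, evict 3, frames=[4,1] (faults so far: 3)
  step 7: ref 2 -> FAULT, evict 1, frames=[4,2] (faults so far: 4)
  step 8: ref 4 -> HIT, frames=[4,2] (faults so far: 4)
  step 9: ref 3 -> FAULT, evict 4, frames=[3,2] (faults so far: 5)
  step 10: ref 4 -> FAULT, evict 2, frames=[3,4] (faults so far: 6)
  step 11: ref 1 -> FAULT, evict 3, frames=[1,4] (faults so far: 7)
  step 12: ref 4 -> HIT, frames=[1,4] (faults so far: 7)
  step 13: ref 4 -> HIT, frames=[1,4] (faults so far: 7)
  FIFO total faults: 7
--- LRU ---
  step 0: ref 3 -> FAULT, frames=[3,-] (faults so far: 1)
  step 1: ref 1 -> FAULT, frames=[3,1] (faults so far: 2)
  step 2: ref 3 -> HIT, frames=[3,1] (faults so far: 2)
  step 3: ref 3 -> HIT, frames=[3,1] (faults so far: 2)
  step 4: ref 1 -> HIT, frames=[3,1] (faults so far: 2)
  step 5: ref 3 -> HIT, frames=[3,1] (faults so far: 2)
  step 6: ref 4 -> FAULT, evict 1, frames=[3,4] (faults so far: 3)
  step 7: ref 2 -> FAULT, evict 3, frames=[2,4] (faults so far: 4)
  step 8: ref 4 -> HIT, frames=[2,4] (faults so far: 4)
  step 9: ref 3 -> FAULT, evict 2, frames=[3,4] (faults so far: 5)
  step 10: ref 4 -> HIT, frames=[3,4] (faults so far: 5)
  step 11: ref 1 -> FAULT, evict 3, frames=[1,4] (faults so far: 6)
  step 12: ref 4 -> HIT, frames=[1,4] (faults so far: 6)
  step 13: ref 4 -> HIT, frames=[1,4] (faults so far: 6)
  LRU total faults: 6
--- Optimal ---
  step 0: ref 3 -> FAULT, frames=[3,-] (faults so far: 1)
  step 1: ref 1 -> FAULT, frames=[3,1] (faults so far: 2)
  step 2: ref 3 -> HIT, frames=[3,1] (faults so far: 2)
  step 3: ref 3 -> HIT, frames=[3,1] (faults so far: 2)
  step 4: ref 1 -> HIT, frames=[3,1] (faults so far: 2)
  step 5: ref 3 -> HIT, frames=[3,1] (faults so far: 2)
  step 6: ref 4 -> FAULT, evict 1, frames=[3,4] (faults so far: 3)
  step 7: ref 2 -> FAULT, evict 3, frames=[2,4] (faults so far: 4)
  step 8: ref 4 -> HIT, frames=[2,4] (faults so far: 4)
  step 9: ref 3 -> FAULT, evict 2, frames=[3,4] (faults so far: 5)
  step 10: ref 4 -> HIT, frames=[3,4] (faults so far: 5)
  step 11: ref 1 -> FAULT, evict 3, frames=[1,4] (faults so far: 6)
  step 12: ref 4 -> HIT, frames=[1,4] (faults so far: 6)
  step 13: ref 4 -> HIT, frames=[1,4] (faults so far: 6)
  Optimal total faults: 6

Answer: 7 6 6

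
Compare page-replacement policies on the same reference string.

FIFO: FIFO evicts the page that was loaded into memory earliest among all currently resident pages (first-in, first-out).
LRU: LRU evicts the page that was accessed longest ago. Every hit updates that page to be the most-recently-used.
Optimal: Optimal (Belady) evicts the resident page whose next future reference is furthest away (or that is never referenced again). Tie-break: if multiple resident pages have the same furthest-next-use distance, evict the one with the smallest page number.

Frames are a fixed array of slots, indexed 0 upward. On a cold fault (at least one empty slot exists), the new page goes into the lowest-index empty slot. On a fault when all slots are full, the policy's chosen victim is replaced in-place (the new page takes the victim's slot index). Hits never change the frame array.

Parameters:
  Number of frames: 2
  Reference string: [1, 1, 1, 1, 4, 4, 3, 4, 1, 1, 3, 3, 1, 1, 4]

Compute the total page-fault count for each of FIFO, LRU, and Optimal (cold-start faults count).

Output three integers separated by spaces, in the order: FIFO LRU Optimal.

Answer: 5 6 5

Derivation:
--- FIFO ---
  step 0: ref 1 -> FAULT, frames=[1,-] (faults so far: 1)
  step 1: ref 1 -> HIT, frames=[1,-] (faults so far: 1)
  step 2: ref 1 -> HIT, frames=[1,-] (faults so far: 1)
  step 3: ref 1 -> HIT, frames=[1,-] (faults so far: 1)
  step 4: ref 4 -> FAULT, frames=[1,4] (faults so far: 2)
  step 5: ref 4 -> HIT, frames=[1,4] (faults so far: 2)
  step 6: ref 3 -> FAULT, evict 1, frames=[3,4] (faults so far: 3)
  step 7: ref 4 -> HIT, frames=[3,4] (faults so far: 3)
  step 8: ref 1 -> FAULT, evict 4, frames=[3,1] (faults so far: 4)
  step 9: ref 1 -> HIT, frames=[3,1] (faults so far: 4)
  step 10: ref 3 -> HIT, frames=[3,1] (faults so far: 4)
  step 11: ref 3 -> HIT, frames=[3,1] (faults so far: 4)
  step 12: ref 1 -> HIT, frames=[3,1] (faults so far: 4)
  step 13: ref 1 -> HIT, frames=[3,1] (faults so far: 4)
  step 14: ref 4 -> FAULT, evict 3, frames=[4,1] (faults so far: 5)
  FIFO total faults: 5
--- LRU ---
  step 0: ref 1 -> FAULT, frames=[1,-] (faults so far: 1)
  step 1: ref 1 -> HIT, frames=[1,-] (faults so far: 1)
  step 2: ref 1 -> HIT, frames=[1,-] (faults so far: 1)
  step 3: ref 1 -> HIT, frames=[1,-] (faults so far: 1)
  step 4: ref 4 -> FAULT, frames=[1,4] (faults so far: 2)
  step 5: ref 4 -> HIT, frames=[1,4] (faults so far: 2)
  step 6: ref 3 -> FAULT, evict 1, frames=[3,4] (faults so far: 3)
  step 7: ref 4 -> HIT, frames=[3,4] (faults so far: 3)
  step 8: ref 1 -> FAULT, evict 3, frames=[1,4] (faults so far: 4)
  step 9: ref 1 -> HIT, frames=[1,4] (faults so far: 4)
  step 10: ref 3 -> FAULT, evict 4, frames=[1,3] (faults so far: 5)
  step 11: ref 3 -> HIT, frames=[1,3] (faults so far: 5)
  step 12: ref 1 -> HIT, frames=[1,3] (faults so far: 5)
  step 13: ref 1 -> HIT, frames=[1,3] (faults so far: 5)
  step 14: ref 4 -> FAULT, evict 3, frames=[1,4] (faults so far: 6)
  LRU total faults: 6
--- Optimal ---
  step 0: ref 1 -> FAULT, frames=[1,-] (faults so far: 1)
  step 1: ref 1 -> HIT, frames=[1,-] (faults so far: 1)
  step 2: ref 1 -> HIT, frames=[1,-] (faults so far: 1)
  step 3: ref 1 -> HIT, frames=[1,-] (faults so far: 1)
  step 4: ref 4 -> FAULT, frames=[1,4] (faults so far: 2)
  step 5: ref 4 -> HIT, frames=[1,4] (faults so far: 2)
  step 6: ref 3 -> FAULT, evict 1, frames=[3,4] (faults so far: 3)
  step 7: ref 4 -> HIT, frames=[3,4] (faults so far: 3)
  step 8: ref 1 -> FAULT, evict 4, frames=[3,1] (faults so far: 4)
  step 9: ref 1 -> HIT, frames=[3,1] (faults so far: 4)
  step 10: ref 3 -> HIT, frames=[3,1] (faults so far: 4)
  step 11: ref 3 -> HIT, frames=[3,1] (faults so far: 4)
  step 12: ref 1 -> HIT, frames=[3,1] (faults so far: 4)
  step 13: ref 1 -> HIT, frames=[3,1] (faults so far: 4)
  step 14: ref 4 -> FAULT, evict 1, frames=[3,4] (faults so far: 5)
  Optimal total faults: 5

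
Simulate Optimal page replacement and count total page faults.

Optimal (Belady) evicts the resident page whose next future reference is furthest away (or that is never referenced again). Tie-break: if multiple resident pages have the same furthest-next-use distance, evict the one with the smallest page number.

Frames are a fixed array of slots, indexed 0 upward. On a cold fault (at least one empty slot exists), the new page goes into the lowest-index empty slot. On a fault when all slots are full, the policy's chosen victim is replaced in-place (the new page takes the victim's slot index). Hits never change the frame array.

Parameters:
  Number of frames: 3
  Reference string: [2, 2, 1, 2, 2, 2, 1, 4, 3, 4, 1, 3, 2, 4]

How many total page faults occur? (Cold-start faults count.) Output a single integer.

Answer: 5

Derivation:
Step 0: ref 2 → FAULT, frames=[2,-,-]
Step 1: ref 2 → HIT, frames=[2,-,-]
Step 2: ref 1 → FAULT, frames=[2,1,-]
Step 3: ref 2 → HIT, frames=[2,1,-]
Step 4: ref 2 → HIT, frames=[2,1,-]
Step 5: ref 2 → HIT, frames=[2,1,-]
Step 6: ref 1 → HIT, frames=[2,1,-]
Step 7: ref 4 → FAULT, frames=[2,1,4]
Step 8: ref 3 → FAULT (evict 2), frames=[3,1,4]
Step 9: ref 4 → HIT, frames=[3,1,4]
Step 10: ref 1 → HIT, frames=[3,1,4]
Step 11: ref 3 → HIT, frames=[3,1,4]
Step 12: ref 2 → FAULT (evict 1), frames=[3,2,4]
Step 13: ref 4 → HIT, frames=[3,2,4]
Total faults: 5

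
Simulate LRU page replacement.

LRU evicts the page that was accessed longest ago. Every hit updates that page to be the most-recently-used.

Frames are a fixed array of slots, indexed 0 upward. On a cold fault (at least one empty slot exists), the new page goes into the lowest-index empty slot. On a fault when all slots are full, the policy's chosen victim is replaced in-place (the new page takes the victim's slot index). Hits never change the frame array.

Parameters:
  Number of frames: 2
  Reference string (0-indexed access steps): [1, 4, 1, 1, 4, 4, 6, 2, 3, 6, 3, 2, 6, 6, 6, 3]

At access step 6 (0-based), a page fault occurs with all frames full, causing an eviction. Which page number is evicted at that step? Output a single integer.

Step 0: ref 1 -> FAULT, frames=[1,-]
Step 1: ref 4 -> FAULT, frames=[1,4]
Step 2: ref 1 -> HIT, frames=[1,4]
Step 3: ref 1 -> HIT, frames=[1,4]
Step 4: ref 4 -> HIT, frames=[1,4]
Step 5: ref 4 -> HIT, frames=[1,4]
Step 6: ref 6 -> FAULT, evict 1, frames=[6,4]
At step 6: evicted page 1

Answer: 1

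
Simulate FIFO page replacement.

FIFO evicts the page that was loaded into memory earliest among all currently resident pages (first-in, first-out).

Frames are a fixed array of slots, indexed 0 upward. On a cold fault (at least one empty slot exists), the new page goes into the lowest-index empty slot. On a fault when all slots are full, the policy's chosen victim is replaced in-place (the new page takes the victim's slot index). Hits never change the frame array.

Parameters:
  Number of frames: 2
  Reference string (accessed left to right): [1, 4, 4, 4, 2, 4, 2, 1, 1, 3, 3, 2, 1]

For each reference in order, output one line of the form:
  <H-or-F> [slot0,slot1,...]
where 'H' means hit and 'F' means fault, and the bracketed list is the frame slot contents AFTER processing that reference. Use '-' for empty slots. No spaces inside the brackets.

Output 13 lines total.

F [1,-]
F [1,4]
H [1,4]
H [1,4]
F [2,4]
H [2,4]
H [2,4]
F [2,1]
H [2,1]
F [3,1]
H [3,1]
F [3,2]
F [1,2]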